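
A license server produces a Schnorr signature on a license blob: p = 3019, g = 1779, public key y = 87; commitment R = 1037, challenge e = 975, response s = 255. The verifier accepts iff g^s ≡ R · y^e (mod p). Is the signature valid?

g^s mod p:
Squares mod 3019: 1779^1≡1779, 1779^2≡929, 1779^4≡2626, 1779^8≡480, 1779^16≡956, 1779^32≡2198, 1779^64≡804, 1779^128≡350
255 = 128 + 64 + 32 + 16 + 8 + 4 + 2 + 1, so 1779^255 ≡ 350·804·2198·956·480·2626·929·1779 ≡ 729 (mod 3019)
R · y^e mod p:
Squares mod 3019: 87^1≡87, 87^2≡1531, 87^4≡1217, 87^8≡1779, 87^16≡929, 87^32≡2626, 87^64≡480, 87^128≡956, 87^256≡2198, 87^512≡804
975 = 512 + 256 + 128 + 64 + 8 + 4 + 2 + 1, so 87^975 ≡ 804·2198·956·480·1779·1217·1531·87 ≡ 2627 (mod 3019)
1037·2627 = 2724199 ≡ 1061 (mod 3019)
729 ≠ 1061; the check fails.

invalid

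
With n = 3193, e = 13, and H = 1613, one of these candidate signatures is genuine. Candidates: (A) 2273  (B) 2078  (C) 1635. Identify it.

B

Candidate A: Squares mod 3193: 2273^1≡2273, 2273^2≡255, 2273^4≡1165, 2273^8≡200; 13 = 8 + 4 + 1, so 2273^13 ≡ 200·1165·2273 ≡ 2055 (mod 3193)
Candidate B: Squares mod 3193: 2078^1≡2078, 2078^2≡1148, 2078^4≡2388, 2078^8≡3039; 13 = 8 + 4 + 1, so 2078^13 ≡ 3039·2388·2078 ≡ 1613 (mod 3193)
  → matches H = 1613
Candidate C: Squares mod 3193: 1635^1≡1635, 1635^2≡684, 1635^4≡1678, 1635^8≡2651; 13 = 8 + 4 + 1, so 1635^13 ≡ 2651·1678·1635 ≡ 2805 (mod 3193)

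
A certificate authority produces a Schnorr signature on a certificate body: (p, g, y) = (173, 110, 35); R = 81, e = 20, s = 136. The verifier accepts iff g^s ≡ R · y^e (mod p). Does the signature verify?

does not verify

g^s mod p:
110^2 = 12100 ≡ 163
110^4 ≡ 163^2 = 26569 ≡ 100
110^8 ≡ 100^2 = 10000 ≡ 139
110^16 ≡ 139^2 = 19321 ≡ 118
110^32 ≡ 118^2 = 13924 ≡ 84
110^64 ≡ 84^2 = 7056 ≡ 136
110^128 ≡ 136^2 = 18496 ≡ 158
136 = 128 + 8, so 110^136 ≡ 158·139 ≡ 164 (mod 173)
R · y^e mod p:
35^2 = 1225 ≡ 14
35^4 ≡ 14^2 = 196 ≡ 23
35^8 ≡ 23^2 = 529 ≡ 10
35^16 ≡ 10^2 = 100
20 = 16 + 4, so 35^20 ≡ 100·23 ≡ 51 (mod 173)
81·51 = 4131 ≡ 152 (mod 173)
164 ≠ 152; the check fails.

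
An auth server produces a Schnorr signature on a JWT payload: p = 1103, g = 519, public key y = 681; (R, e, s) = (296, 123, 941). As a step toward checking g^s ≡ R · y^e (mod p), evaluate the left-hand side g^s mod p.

426

Squares mod 1103: 519^1≡519, 519^2≡229, 519^4≡600, 519^8≡422, 519^16≡501, 519^32≡620, 519^64≡556, 519^128≡296, 519^256≡479, 519^512≡17
941 = 512 + 256 + 128 + 32 + 8 + 4 + 1, so 519^941 ≡ 17·479·296·620·422·600·519 ≡ 426 (mod 1103)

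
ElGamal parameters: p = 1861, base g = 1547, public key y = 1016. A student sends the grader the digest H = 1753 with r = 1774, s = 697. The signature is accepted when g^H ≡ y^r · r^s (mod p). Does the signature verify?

verifies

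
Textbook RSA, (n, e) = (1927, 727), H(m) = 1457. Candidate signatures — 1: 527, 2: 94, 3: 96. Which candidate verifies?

Candidate 1: Squares mod 1927: 527^1≡527, 527^2≡241, 527^4≡271, 527^8≡215, 527^16≡1904, 527^32≡529, 527^64≡426, 527^128≡338, 527^256≡551, 527^512≡1062; 727 = 512 + 128 + 64 + 16 + 4 + 2 + 1, so 527^727 ≡ 1062·338·426·1904·271·241·527 ≡ 1406 (mod 1927)
Candidate 2: Squares mod 1927: 94^1≡94, 94^2≡1128, 94^4≡564, 94^8≡141, 94^16≡611, 94^32≡1410, 94^64≡1363, 94^128≡141, 94^256≡611, 94^512≡1410; 727 = 512 + 128 + 64 + 16 + 4 + 2 + 1, so 94^727 ≡ 1410·141·1363·611·564·1128·94 ≡ 1457 (mod 1927)
  → matches H(m) = 1457
Candidate 3: Squares mod 1927: 96^1≡96, 96^2≡1508, 96^4≡204, 96^8≡1149, 96^16≡206, 96^32≡42, 96^64≡1764, 96^128≡1518, 96^256≡1559, 96^512≡534; 727 = 512 + 128 + 64 + 16 + 4 + 2 + 1, so 96^727 ≡ 534·1518·1764·206·204·1508·96 ≡ 1438 (mod 1927)

2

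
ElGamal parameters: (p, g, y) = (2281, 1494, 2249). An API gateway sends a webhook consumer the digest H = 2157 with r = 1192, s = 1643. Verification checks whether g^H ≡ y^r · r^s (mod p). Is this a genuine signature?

forged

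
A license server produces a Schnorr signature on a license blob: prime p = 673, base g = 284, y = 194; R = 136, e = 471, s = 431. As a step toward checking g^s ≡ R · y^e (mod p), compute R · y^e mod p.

194^2 = 37636 ≡ 621
194^4 ≡ 621^2 = 385641 ≡ 12
194^8 ≡ 12^2 = 144
194^16 ≡ 144^2 = 20736 ≡ 546
194^32 ≡ 546^2 = 298116 ≡ 650
194^64 ≡ 650^2 = 422500 ≡ 529
194^128 ≡ 529^2 = 279841 ≡ 546
194^256 ≡ 546^2 = 298116 ≡ 650
471 = 256 + 128 + 64 + 16 + 4 + 2 + 1, so 194^471 ≡ 650·546·529·546·12·621·194 ≡ 100 (mod 673)
R · y^e ≡ 136·100 = 13600 ≡ 140 (mod 673)

140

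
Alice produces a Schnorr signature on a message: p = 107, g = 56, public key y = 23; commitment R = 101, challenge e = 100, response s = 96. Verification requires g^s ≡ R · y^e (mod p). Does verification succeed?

passes

g^s mod p:
Squares mod 107: 56^1≡56, 56^2≡33, 56^4≡19, 56^8≡40, 56^16≡102, 56^32≡25, 56^64≡90
96 = 64 + 32, so 56^96 ≡ 90·25 ≡ 3 (mod 107)
R · y^e mod p:
Squares mod 107: 23^1≡23, 23^2≡101, 23^4≡36, 23^8≡12, 23^16≡37, 23^32≡85, 23^64≡56
100 = 64 + 32 + 4, so 23^100 ≡ 56·85·36 ≡ 53 (mod 107)
101·53 = 5353 ≡ 3 (mod 107)
3 ≡ 3 (mod 107); signature holds.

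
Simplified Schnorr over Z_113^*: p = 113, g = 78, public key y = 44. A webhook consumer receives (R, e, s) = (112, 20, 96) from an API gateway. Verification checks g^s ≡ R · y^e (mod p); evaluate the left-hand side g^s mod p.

1

78^2 = 6084 ≡ 95
78^4 ≡ 95^2 = 9025 ≡ 98
78^8 ≡ 98^2 = 9604 ≡ 112
78^16 ≡ 112^2 = 12544 ≡ 1
78^32 ≡ 1^2 = 1
78^64 ≡ 1^2 = 1
96 = 64 + 32, so 78^96 ≡ 1·1 ≡ 1 (mod 113)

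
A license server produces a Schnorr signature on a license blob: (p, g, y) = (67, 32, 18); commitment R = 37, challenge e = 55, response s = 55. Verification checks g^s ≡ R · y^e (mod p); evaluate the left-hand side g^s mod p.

32^2 = 1024 ≡ 19
32^4 ≡ 19^2 = 361 ≡ 26
32^8 ≡ 26^2 = 676 ≡ 6
32^16 ≡ 6^2 = 36
32^32 ≡ 36^2 = 1296 ≡ 23
55 = 32 + 16 + 4 + 2 + 1, so 32^55 ≡ 23·36·26·19·32 ≡ 38 (mod 67)

38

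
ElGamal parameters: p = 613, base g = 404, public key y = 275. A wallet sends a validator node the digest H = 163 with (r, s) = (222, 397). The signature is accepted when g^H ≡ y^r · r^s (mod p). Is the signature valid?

invalid

Left side g^H mod p:
404^2 = 163216 ≡ 158
404^4 ≡ 158^2 = 24964 ≡ 444
404^8 ≡ 444^2 = 197136 ≡ 363
404^16 ≡ 363^2 = 131769 ≡ 587
404^32 ≡ 587^2 = 344569 ≡ 63
404^64 ≡ 63^2 = 3969 ≡ 291
404^128 ≡ 291^2 = 84681 ≡ 87
163 = 128 + 32 + 2 + 1, so 404^163 ≡ 87·63·158·404 ≡ 185 (mod 613)
Right side y^r · r^s mod p:
275^2 = 75625 ≡ 226
275^4 ≡ 226^2 = 51076 ≡ 197
275^8 ≡ 197^2 = 38809 ≡ 190
275^16 ≡ 190^2 = 36100 ≡ 546
275^32 ≡ 546^2 = 298116 ≡ 198
275^64 ≡ 198^2 = 39204 ≡ 585
275^128 ≡ 585^2 = 342225 ≡ 171
222 = 128 + 64 + 16 + 8 + 4 + 2, so 275^222 ≡ 171·585·546·190·197·226 ≡ 183 (mod 613)
222^2 = 49284 ≡ 244
222^4 ≡ 244^2 = 59536 ≡ 75
222^8 ≡ 75^2 = 5625 ≡ 108
222^16 ≡ 108^2 = 11664 ≡ 17
222^32 ≡ 17^2 = 289
222^64 ≡ 289^2 = 83521 ≡ 153
222^128 ≡ 153^2 = 23409 ≡ 115
222^256 ≡ 115^2 = 13225 ≡ 352
397 = 256 + 128 + 8 + 4 + 1, so 222^397 ≡ 352·115·108·75·222 ≡ 445 (mod 613)
183·445 = 81435 ≡ 519 (mod 613)
185 ≠ 519, so verification fails.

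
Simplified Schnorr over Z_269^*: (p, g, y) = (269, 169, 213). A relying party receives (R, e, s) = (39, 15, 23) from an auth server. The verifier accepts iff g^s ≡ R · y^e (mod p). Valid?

no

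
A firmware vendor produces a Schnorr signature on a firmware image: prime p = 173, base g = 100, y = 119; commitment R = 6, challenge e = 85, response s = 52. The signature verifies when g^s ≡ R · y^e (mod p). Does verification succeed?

passes

g^s mod p:
100^52 mod 173 = 96
R · y^e mod p:
119^85 mod 173 = 16
6·16 = 96 ≡ 96 (mod 173)
96 ≡ 96 (mod 173); signature holds.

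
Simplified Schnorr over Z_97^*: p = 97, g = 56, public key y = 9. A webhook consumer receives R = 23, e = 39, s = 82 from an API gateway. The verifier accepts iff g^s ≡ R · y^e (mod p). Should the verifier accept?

reject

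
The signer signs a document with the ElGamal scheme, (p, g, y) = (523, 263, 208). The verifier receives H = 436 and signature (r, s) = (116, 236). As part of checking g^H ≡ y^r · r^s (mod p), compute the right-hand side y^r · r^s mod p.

90

208^2 = 43264 ≡ 378
208^4 ≡ 378^2 = 142884 ≡ 105
208^8 ≡ 105^2 = 11025 ≡ 42
208^16 ≡ 42^2 = 1764 ≡ 195
208^32 ≡ 195^2 = 38025 ≡ 369
208^64 ≡ 369^2 = 136161 ≡ 181
116 = 64 + 32 + 16 + 4, so 208^116 ≡ 181·369·195·105 ≡ 462 (mod 523)
116^2 = 13456 ≡ 381
116^4 ≡ 381^2 = 145161 ≡ 290
116^8 ≡ 290^2 = 84100 ≡ 420
116^16 ≡ 420^2 = 176400 ≡ 149
116^32 ≡ 149^2 = 22201 ≡ 235
116^64 ≡ 235^2 = 55225 ≡ 310
116^128 ≡ 310^2 = 96100 ≡ 391
236 = 128 + 64 + 32 + 8 + 4, so 116^236 ≡ 391·310·235·420·290 ≡ 170 (mod 523)
y^r · r^s ≡ 462·170 = 78540 ≡ 90 (mod 523)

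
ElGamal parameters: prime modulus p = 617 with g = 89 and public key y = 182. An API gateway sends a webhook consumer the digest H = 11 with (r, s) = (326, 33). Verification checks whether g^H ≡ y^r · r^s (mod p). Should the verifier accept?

accept

Left side g^H mod p:
Squares mod 617: 89^1≡89, 89^2≡517, 89^4≡128, 89^8≡342
11 = 8 + 2 + 1, so 89^11 ≡ 342·517·89 ≡ 478 (mod 617)
Right side y^r · r^s mod p:
Squares mod 617: 182^1≡182, 182^2≡423, 182^4≡616, 182^8≡1, 182^16≡1, 182^32≡1, 182^64≡1, 182^128≡1, 182^256≡1
326 = 256 + 64 + 4 + 2, so 182^326 ≡ 1·1·616·423 ≡ 194 (mod 617)
Squares mod 617: 326^1≡326, 326^2≡152, 326^4≡275, 326^8≡351, 326^16≡418, 326^32≡113
33 = 32 + 1, so 326^33 ≡ 113·326 ≡ 435 (mod 617)
194·435 = 84390 ≡ 478 (mod 617)
478 ≡ 478 (mod 617), so the signature is genuine.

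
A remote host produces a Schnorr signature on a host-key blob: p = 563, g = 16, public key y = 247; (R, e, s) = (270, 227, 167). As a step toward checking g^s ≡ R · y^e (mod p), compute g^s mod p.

309

16^2 = 256
16^4 ≡ 256^2 = 65536 ≡ 228
16^8 ≡ 228^2 = 51984 ≡ 188
16^16 ≡ 188^2 = 35344 ≡ 438
16^32 ≡ 438^2 = 191844 ≡ 424
16^64 ≡ 424^2 = 179776 ≡ 179
16^128 ≡ 179^2 = 32041 ≡ 513
167 = 128 + 32 + 4 + 2 + 1, so 16^167 ≡ 513·424·228·256·16 ≡ 309 (mod 563)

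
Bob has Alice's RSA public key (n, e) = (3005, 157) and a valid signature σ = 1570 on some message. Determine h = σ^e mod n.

160

Squares mod 3005: σ^1≡1570, σ^2≡800, σ^4≡2940, σ^8≡1220, σ^16≡925, σ^32≡2205, σ^64≡2940, σ^128≡1220
157 = 128 + 16 + 8 + 4 + 1, so σ^157 ≡ 1220·925·1220·2940·1570 ≡ 160 (mod 3005)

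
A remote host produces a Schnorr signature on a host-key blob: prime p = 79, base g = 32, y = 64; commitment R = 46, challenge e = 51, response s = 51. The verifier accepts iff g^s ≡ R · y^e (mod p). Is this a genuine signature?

g^s mod p:
Squares mod 79: 32^1≡32, 32^2≡76, 32^4≡9, 32^8≡2, 32^16≡4, 32^32≡16
51 = 32 + 16 + 2 + 1, so 32^51 ≡ 16·4·76·32 ≡ 18 (mod 79)
R · y^e mod p:
Squares mod 79: 64^1≡64, 64^2≡67, 64^4≡65, 64^8≡38, 64^16≡22, 64^32≡10
51 = 32 + 16 + 2 + 1, so 64^51 ≡ 10·22·67·64 ≡ 21 (mod 79)
46·21 = 966 ≡ 18 (mod 79)
18 ≡ 18 (mod 79); signature holds.

genuine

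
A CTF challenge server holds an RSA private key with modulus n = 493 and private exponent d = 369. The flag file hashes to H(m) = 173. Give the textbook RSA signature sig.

173

(H(m))^369 mod 493 = 173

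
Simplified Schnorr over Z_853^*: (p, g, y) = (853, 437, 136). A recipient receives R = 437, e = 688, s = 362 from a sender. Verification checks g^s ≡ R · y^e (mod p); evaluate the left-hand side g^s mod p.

421

437^2 = 190969 ≡ 750
437^4 ≡ 750^2 = 562500 ≡ 373
437^8 ≡ 373^2 = 139129 ≡ 90
437^16 ≡ 90^2 = 8100 ≡ 423
437^32 ≡ 423^2 = 178929 ≡ 652
437^64 ≡ 652^2 = 425104 ≡ 310
437^128 ≡ 310^2 = 96100 ≡ 564
437^256 ≡ 564^2 = 318096 ≡ 780
362 = 256 + 64 + 32 + 8 + 2, so 437^362 ≡ 780·310·652·90·750 ≡ 421 (mod 853)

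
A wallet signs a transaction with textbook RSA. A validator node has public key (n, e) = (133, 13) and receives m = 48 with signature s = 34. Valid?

s^2 ≡ 34^2 = 1156 ≡ 92
s^4 ≡ 92^2 = 8464 ≡ 85
s^8 ≡ 85^2 = 7225 ≡ 43
13 = 8 + 4 + 1, so s^13 ≡ 43·85·34 ≡ 48 (mod 133)
48 = m, so the signature checks out.

yes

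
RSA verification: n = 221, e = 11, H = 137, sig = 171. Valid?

sig^2 ≡ 171^2 = 29241 ≡ 69
sig^4 ≡ 69^2 = 4761 ≡ 120
sig^8 ≡ 120^2 = 14400 ≡ 35
11 = 8 + 2 + 1, so sig^11 ≡ 35·69·171 ≡ 137 (mod 221)
Since 137 equals the digest 137, verification succeeds.

yes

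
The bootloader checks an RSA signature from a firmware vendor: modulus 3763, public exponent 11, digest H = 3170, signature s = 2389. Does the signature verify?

verifies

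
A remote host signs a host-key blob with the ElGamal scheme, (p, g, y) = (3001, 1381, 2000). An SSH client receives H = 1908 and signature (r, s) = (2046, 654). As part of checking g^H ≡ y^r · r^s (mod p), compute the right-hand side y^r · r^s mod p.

Squares mod 3001: 2000^1≡2000, 2000^2≡2668, 2000^4≡2853, 2000^8≡897, 2000^16≡341, 2000^32≡2243, 2000^64≡1373, 2000^128≡501, 2000^256≡1918, 2000^512≡2499, 2000^1024≡2921
2046 = 1024 + 512 + 256 + 128 + 64 + 32 + 16 + 8 + 4 + 2, so 2000^2046 ≡ 2921·2499·1918·501·1373·2243·341·897·2853·2668 ≡ 2396 (mod 3001)
Squares mod 3001: 2046^1≡2046, 2046^2≡2722, 2046^4≡2816, 2046^8≡1214, 2046^16≡305, 2046^32≡2995, 2046^64≡36, 2046^128≡1296, 2046^256≡2057, 2046^512≡2840
654 = 512 + 128 + 8 + 4 + 2, so 2046^654 ≡ 2840·1296·1214·2816·2722 ≡ 2348 (mod 3001)
y^r · r^s ≡ 2396·2348 = 5625808 ≡ 1934 (mod 3001)

1934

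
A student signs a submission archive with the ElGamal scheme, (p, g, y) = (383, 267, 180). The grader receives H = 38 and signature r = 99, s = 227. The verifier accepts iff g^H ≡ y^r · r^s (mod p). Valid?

yes

Left side g^H mod p:
267^2 = 71289 ≡ 51
267^4 ≡ 51^2 = 2601 ≡ 303
267^8 ≡ 303^2 = 91809 ≡ 272
267^16 ≡ 272^2 = 73984 ≡ 65
267^32 ≡ 65^2 = 4225 ≡ 12
38 = 32 + 4 + 2, so 267^38 ≡ 12·303·51 ≡ 64 (mod 383)
Right side y^r · r^s mod p:
180^2 = 32400 ≡ 228
180^4 ≡ 228^2 = 51984 ≡ 279
180^8 ≡ 279^2 = 77841 ≡ 92
180^16 ≡ 92^2 = 8464 ≡ 38
180^32 ≡ 38^2 = 1444 ≡ 295
180^64 ≡ 295^2 = 87025 ≡ 84
99 = 64 + 32 + 2 + 1, so 180^99 ≡ 84·295·228·180 ≡ 109 (mod 383)
99^2 = 9801 ≡ 226
99^4 ≡ 226^2 = 51076 ≡ 137
99^8 ≡ 137^2 = 18769 ≡ 2
99^16 ≡ 2^2 = 4
99^32 ≡ 4^2 = 16
99^64 ≡ 16^2 = 256
99^128 ≡ 256^2 = 65536 ≡ 43
227 = 128 + 64 + 32 + 2 + 1, so 99^227 ≡ 43·256·16·226·99 ≡ 106 (mod 383)
109·106 = 11554 ≡ 64 (mod 383)
64 ≡ 64 (mod 383), so the signature is genuine.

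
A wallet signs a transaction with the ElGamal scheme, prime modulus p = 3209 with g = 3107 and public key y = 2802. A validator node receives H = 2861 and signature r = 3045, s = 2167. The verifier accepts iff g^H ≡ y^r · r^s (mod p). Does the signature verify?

Left side g^H mod p:
3107^2 = 9653449 ≡ 777
3107^4 ≡ 777^2 = 603729 ≡ 437
3107^8 ≡ 437^2 = 190969 ≡ 1638
3107^16 ≡ 1638^2 = 2683044 ≡ 320
3107^32 ≡ 320^2 = 102400 ≡ 2921
3107^64 ≡ 2921^2 = 8532241 ≡ 2719
3107^128 ≡ 2719^2 = 7392961 ≡ 2634
3107^256 ≡ 2634^2 = 6937956 ≡ 98
3107^512 ≡ 98^2 = 9604 ≡ 3186
3107^1024 ≡ 3186^2 = 10150596 ≡ 529
3107^2048 ≡ 529^2 = 279841 ≡ 658
2861 = 2048 + 512 + 256 + 32 + 8 + 4 + 1, so 3107^2861 ≡ 658·3186·98·2921·1638·437·3107 ≡ 710 (mod 3209)
Right side y^r · r^s mod p:
2802^2 = 7851204 ≡ 1990
2802^4 ≡ 1990^2 = 3960100 ≡ 194
2802^8 ≡ 194^2 = 37636 ≡ 2337
2802^16 ≡ 2337^2 = 5461569 ≡ 3060
2802^32 ≡ 3060^2 = 9363600 ≡ 2947
2802^64 ≡ 2947^2 = 8684809 ≡ 1255
2802^128 ≡ 1255^2 = 1575025 ≡ 2615
2802^256 ≡ 2615^2 = 6838225 ≡ 3055
2802^512 ≡ 3055^2 = 9333025 ≡ 1253
2802^1024 ≡ 1253^2 = 1570009 ≡ 808
2802^2048 ≡ 808^2 = 652864 ≡ 1437
3045 = 2048 + 512 + 256 + 128 + 64 + 32 + 4 + 1, so 2802^3045 ≡ 1437·1253·3055·2615·1255·2947·194·2802 ≡ 1199 (mod 3209)
3045^2 = 9272025 ≡ 1224
3045^4 ≡ 1224^2 = 1498176 ≡ 2782
3045^8 ≡ 2782^2 = 7739524 ≡ 2625
3045^16 ≡ 2625^2 = 6890625 ≡ 902
3045^32 ≡ 902^2 = 813604 ≡ 1727
3045^64 ≡ 1727^2 = 2982529 ≡ 1368
3045^128 ≡ 1368^2 = 1871424 ≡ 577
3045^256 ≡ 577^2 = 332929 ≡ 2402
3045^512 ≡ 2402^2 = 5769604 ≡ 3031
3045^1024 ≡ 3031^2 = 9186961 ≡ 2803
3045^2048 ≡ 2803^2 = 7856809 ≡ 1177
2167 = 2048 + 64 + 32 + 16 + 4 + 2 + 1, so 3045^2167 ≡ 1177·1368·1727·902·2782·1224·3045 ≡ 1425 (mod 3209)
1199·1425 = 1708575 ≡ 1387 (mod 3209)
710 ≠ 1387, so verification fails.

does not verify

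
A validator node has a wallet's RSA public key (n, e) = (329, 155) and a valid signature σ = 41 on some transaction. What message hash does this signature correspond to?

69

σ^2 ≡ 41^2 = 1681 ≡ 36
σ^4 ≡ 36^2 = 1296 ≡ 309
σ^8 ≡ 309^2 = 95481 ≡ 71
σ^16 ≡ 71^2 = 5041 ≡ 106
σ^32 ≡ 106^2 = 11236 ≡ 50
σ^64 ≡ 50^2 = 2500 ≡ 197
σ^128 ≡ 197^2 = 38809 ≡ 316
155 = 128 + 16 + 8 + 2 + 1, so σ^155 ≡ 316·106·71·36·41 ≡ 69 (mod 329)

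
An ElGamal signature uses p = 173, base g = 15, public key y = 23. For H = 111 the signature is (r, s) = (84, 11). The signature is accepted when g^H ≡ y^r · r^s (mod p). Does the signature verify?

Left side g^H mod p:
15^111 mod 173 = 31
Right side y^r · r^s mod p:
23^84 mod 173 = 52
84^11 mod 173 = 139
52·139 = 7228 ≡ 135 (mod 173)
31 ≠ 135, so verification fails.

does not verify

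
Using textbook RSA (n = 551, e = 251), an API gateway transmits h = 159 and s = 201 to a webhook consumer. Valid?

s^2 ≡ 201^2 = 40401 ≡ 178
s^4 ≡ 178^2 = 31684 ≡ 277
s^8 ≡ 277^2 = 76729 ≡ 140
s^16 ≡ 140^2 = 19600 ≡ 315
s^32 ≡ 315^2 = 99225 ≡ 45
s^64 ≡ 45^2 = 2025 ≡ 372
s^128 ≡ 372^2 = 138384 ≡ 83
251 = 128 + 64 + 32 + 16 + 8 + 2 + 1, so s^251 ≡ 83·372·45·315·140·178·201 ≡ 159 (mod 551)
Since 159 equals the digest 159, verification succeeds.

yes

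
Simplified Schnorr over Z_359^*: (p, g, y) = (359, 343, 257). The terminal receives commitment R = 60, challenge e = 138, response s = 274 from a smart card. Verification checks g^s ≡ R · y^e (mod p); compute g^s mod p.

107

Squares mod 359: 343^1≡343, 343^2≡256, 343^4≡198, 343^8≡73, 343^16≡303, 343^32≡264, 343^64≡50, 343^128≡346, 343^256≡169
274 = 256 + 16 + 2, so 343^274 ≡ 169·303·256 ≡ 107 (mod 359)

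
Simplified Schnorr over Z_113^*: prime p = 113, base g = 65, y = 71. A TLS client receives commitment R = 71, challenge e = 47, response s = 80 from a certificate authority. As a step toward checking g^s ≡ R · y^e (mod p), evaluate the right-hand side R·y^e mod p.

1

71^2 = 5041 ≡ 69
71^4 ≡ 69^2 = 4761 ≡ 15
71^8 ≡ 15^2 = 225 ≡ 112
71^16 ≡ 112^2 = 12544 ≡ 1
71^32 ≡ 1^2 = 1
47 = 32 + 8 + 4 + 2 + 1, so 71^47 ≡ 1·112·15·69·71 ≡ 78 (mod 113)
R · y^e ≡ 71·78 = 5538 ≡ 1 (mod 113)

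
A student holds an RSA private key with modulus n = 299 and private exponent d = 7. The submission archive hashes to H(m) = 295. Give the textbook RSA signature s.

(H(m))^2 ≡ 295^2 = 87025 ≡ 16
(H(m))^4 ≡ 16^2 = 256
7 = 4 + 2 + 1, so (H(m))^7 ≡ 256·16·295 ≡ 61 (mod 299)

61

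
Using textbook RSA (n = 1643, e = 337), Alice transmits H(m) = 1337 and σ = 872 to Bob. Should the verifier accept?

reject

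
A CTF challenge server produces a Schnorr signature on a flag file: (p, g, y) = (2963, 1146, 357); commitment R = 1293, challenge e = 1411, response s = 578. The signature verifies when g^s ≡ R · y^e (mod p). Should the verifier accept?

reject

g^s mod p:
1146^2 = 1313316 ≡ 707
1146^4 ≡ 707^2 = 499849 ≡ 2065
1146^8 ≡ 2065^2 = 4264225 ≡ 468
1146^16 ≡ 468^2 = 219024 ≡ 2725
1146^32 ≡ 2725^2 = 7425625 ≡ 347
1146^64 ≡ 347^2 = 120409 ≡ 1889
1146^128 ≡ 1889^2 = 3568321 ≡ 869
1146^256 ≡ 869^2 = 755161 ≡ 2559
1146^512 ≡ 2559^2 = 6548481 ≡ 251
578 = 512 + 64 + 2, so 1146^578 ≡ 251·1889·707 ≡ 231 (mod 2963)
R · y^e mod p:
357^2 = 127449 ≡ 40
357^4 ≡ 40^2 = 1600
357^8 ≡ 1600^2 = 2560000 ≡ 2931
357^16 ≡ 2931^2 = 8590761 ≡ 1024
357^32 ≡ 1024^2 = 1048576 ≡ 2637
357^64 ≡ 2637^2 = 6953769 ≡ 2571
357^128 ≡ 2571^2 = 6610041 ≡ 2551
357^256 ≡ 2551^2 = 6507601 ≡ 853
357^512 ≡ 853^2 = 727609 ≡ 1674
357^1024 ≡ 1674^2 = 2802276 ≡ 2241
1411 = 1024 + 256 + 128 + 2 + 1, so 357^1411 ≡ 2241·853·2551·40·357 ≡ 531 (mod 2963)
1293·531 = 686583 ≡ 2130 (mod 2963)
231 ≠ 2130; the check fails.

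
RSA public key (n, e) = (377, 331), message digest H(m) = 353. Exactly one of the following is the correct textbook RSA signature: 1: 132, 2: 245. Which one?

Candidate 1: 132^2 = 17424 ≡ 82; 132^4 ≡ 82^2 = 6724 ≡ 315; 132^8 ≡ 315^2 = 99225 ≡ 74; 132^16 ≡ 74^2 = 5476 ≡ 198; 132^32 ≡ 198^2 = 39204 ≡ 373; 132^64 ≡ 373^2 = 139129 ≡ 16; 132^128 ≡ 16^2 = 256; 132^256 ≡ 256^2 = 65536 ≡ 315; 331 = 256 + 64 + 8 + 2 + 1, so 132^331 ≡ 315·16·74·82·132 ≡ 24 (mod 377)
Candidate 2: 245^2 = 60025 ≡ 82; 245^4 ≡ 82^2 = 6724 ≡ 315; 245^8 ≡ 315^2 = 99225 ≡ 74; 245^16 ≡ 74^2 = 5476 ≡ 198; 245^32 ≡ 198^2 = 39204 ≡ 373; 245^64 ≡ 373^2 = 139129 ≡ 16; 245^128 ≡ 16^2 = 256; 245^256 ≡ 256^2 = 65536 ≡ 315; 331 = 256 + 64 + 8 + 2 + 1, so 245^331 ≡ 315·16·74·82·245 ≡ 353 (mod 377)
  → matches H(m) = 353

2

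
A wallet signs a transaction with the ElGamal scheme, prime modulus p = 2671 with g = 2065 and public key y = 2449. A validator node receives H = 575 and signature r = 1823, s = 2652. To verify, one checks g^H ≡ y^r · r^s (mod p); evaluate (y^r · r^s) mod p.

2556

Squares mod 2671: 2449^1≡2449, 2449^2≡1206, 2449^4≡1412, 2449^8≡1178, 2449^16≡1435, 2449^32≡2555, 2449^64≡101, 2449^128≡2188, 2449^256≡912, 2449^512≡1063, 2449^1024≡136
1823 = 1024 + 512 + 256 + 16 + 8 + 4 + 2 + 1, so 2449^1823 ≡ 136·1063·912·1435·1178·1412·1206·2449 ≡ 2514 (mod 2671)
Squares mod 2671: 1823^1≡1823, 1823^2≡605, 1823^4≡98, 1823^8≡1591, 1823^16≡1844, 1823^32≡153, 1823^64≡2041, 1823^128≡1592, 1823^256≡2356, 1823^512≡398, 1823^1024≡815, 1823^2048≡1817
2652 = 2048 + 512 + 64 + 16 + 8 + 4, so 1823^2652 ≡ 1817·398·2041·1844·1591·98 ≡ 358 (mod 2671)
y^r · r^s ≡ 2514·358 = 900012 ≡ 2556 (mod 2671)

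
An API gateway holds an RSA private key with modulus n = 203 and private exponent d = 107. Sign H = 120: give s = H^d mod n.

71

H^2 ≡ 120^2 = 14400 ≡ 190
H^4 ≡ 190^2 = 36100 ≡ 169
H^8 ≡ 169^2 = 28561 ≡ 141
H^16 ≡ 141^2 = 19881 ≡ 190
H^32 ≡ 190^2 = 36100 ≡ 169
H^64 ≡ 169^2 = 28561 ≡ 141
107 = 64 + 32 + 8 + 2 + 1, so H^107 ≡ 141·169·141·190·120 ≡ 71 (mod 203)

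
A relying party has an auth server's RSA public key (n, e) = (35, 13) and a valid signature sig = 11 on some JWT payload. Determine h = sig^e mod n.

11

Squares mod 35: sig^1≡11, sig^2≡16, sig^4≡11, sig^8≡16
13 = 8 + 4 + 1, so sig^13 ≡ 16·11·11 ≡ 11 (mod 35)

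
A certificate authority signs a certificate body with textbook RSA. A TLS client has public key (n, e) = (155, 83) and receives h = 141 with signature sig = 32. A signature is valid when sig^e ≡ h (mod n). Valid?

no

sig^2 ≡ 32^2 = 1024 ≡ 94
sig^4 ≡ 94^2 = 8836 ≡ 1
sig^8 ≡ 1^2 = 1
sig^16 ≡ 1^2 = 1
sig^32 ≡ 1^2 = 1
sig^64 ≡ 1^2 = 1
83 = 64 + 16 + 2 + 1, so sig^83 ≡ 1·1·94·32 ≡ 63 (mod 155)
sig^83 mod 155 = 63, but h = 141.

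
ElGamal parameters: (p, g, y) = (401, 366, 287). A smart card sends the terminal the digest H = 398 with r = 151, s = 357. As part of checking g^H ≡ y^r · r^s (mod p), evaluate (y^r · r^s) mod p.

237

287^151 mod 401 = 126
151^357 mod 401 = 126
y^r · r^s ≡ 126·126 = 15876 ≡ 237 (mod 401)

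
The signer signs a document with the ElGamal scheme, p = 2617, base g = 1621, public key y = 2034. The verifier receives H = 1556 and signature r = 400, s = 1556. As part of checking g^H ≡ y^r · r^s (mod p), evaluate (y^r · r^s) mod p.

2167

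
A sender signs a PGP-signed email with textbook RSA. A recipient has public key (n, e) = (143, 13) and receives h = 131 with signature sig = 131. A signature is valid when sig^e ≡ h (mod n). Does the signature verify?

Squares mod 143: sig^1≡131, sig^2≡1, sig^4≡1, sig^8≡1
13 = 8 + 4 + 1, so sig^13 ≡ 1·1·131 ≡ 131 (mod 143)
131 = h, so the signature checks out.

verifies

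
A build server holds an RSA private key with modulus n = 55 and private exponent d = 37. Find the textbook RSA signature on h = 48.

38

h^2 ≡ 48^2 = 2304 ≡ 49
h^4 ≡ 49^2 = 2401 ≡ 36
h^8 ≡ 36^2 = 1296 ≡ 31
h^16 ≡ 31^2 = 961 ≡ 26
h^32 ≡ 26^2 = 676 ≡ 16
37 = 32 + 4 + 1, so h^37 ≡ 16·36·48 ≡ 38 (mod 55)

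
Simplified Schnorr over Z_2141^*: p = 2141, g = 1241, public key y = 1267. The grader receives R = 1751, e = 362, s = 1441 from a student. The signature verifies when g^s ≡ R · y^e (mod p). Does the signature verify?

verifies

g^s mod p:
Squares mod 2141: 1241^1≡1241, 1241^2≡702, 1241^4≡374, 1241^8≡711, 1241^16≡245, 1241^32≡77, 1241^64≡1647, 1241^128≡2103, 1241^256≡1444, 1241^512≡1943, 1241^1024≡666
1441 = 1024 + 256 + 128 + 32 + 1, so 1241^1441 ≡ 666·1444·2103·77·1241 ≡ 996 (mod 2141)
R · y^e mod p:
Squares mod 2141: 1267^1≡1267, 1267^2≡1680, 1267^4≡562, 1267^8≡1117, 1267^16≡1627, 1267^32≡853, 1267^64≡1810, 1267^128≡370, 1267^256≡2017
362 = 256 + 64 + 32 + 8 + 2, so 1267^362 ≡ 2017·1810·853·1117·1680 ≡ 1842 (mod 2141)
1751·1842 = 3225342 ≡ 996 (mod 2141)
996 ≡ 996 (mod 2141); signature holds.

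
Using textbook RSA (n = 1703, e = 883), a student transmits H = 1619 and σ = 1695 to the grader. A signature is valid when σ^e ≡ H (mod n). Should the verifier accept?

reject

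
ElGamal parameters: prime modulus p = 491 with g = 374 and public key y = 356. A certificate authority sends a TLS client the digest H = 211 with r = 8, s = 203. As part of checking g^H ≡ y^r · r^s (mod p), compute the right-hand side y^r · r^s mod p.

356^2 = 126736 ≡ 58
356^4 ≡ 58^2 = 3364 ≡ 418
356^8 ≡ 418^2 = 174724 ≡ 419
8^2 = 64
8^4 ≡ 64^2 = 4096 ≡ 168
8^8 ≡ 168^2 = 28224 ≡ 237
8^16 ≡ 237^2 = 56169 ≡ 195
8^32 ≡ 195^2 = 38025 ≡ 218
8^64 ≡ 218^2 = 47524 ≡ 388
8^128 ≡ 388^2 = 150544 ≡ 298
203 = 128 + 64 + 8 + 2 + 1, so 8^203 ≡ 298·388·237·64·8 ≡ 301 (mod 491)
y^r · r^s ≡ 419·301 = 126119 ≡ 423 (mod 491)

423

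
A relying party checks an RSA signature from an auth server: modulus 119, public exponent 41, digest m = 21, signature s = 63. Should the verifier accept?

reject

s^41 mod 119 = 56
s^41 mod 119 = 56, but m = 21.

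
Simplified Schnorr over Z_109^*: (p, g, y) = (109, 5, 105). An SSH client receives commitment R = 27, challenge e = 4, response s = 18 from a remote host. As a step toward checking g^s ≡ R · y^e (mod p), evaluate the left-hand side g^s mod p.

45

5^2 = 25
5^4 ≡ 25^2 = 625 ≡ 80
5^8 ≡ 80^2 = 6400 ≡ 78
5^16 ≡ 78^2 = 6084 ≡ 89
18 = 16 + 2, so 5^18 ≡ 89·25 ≡ 45 (mod 109)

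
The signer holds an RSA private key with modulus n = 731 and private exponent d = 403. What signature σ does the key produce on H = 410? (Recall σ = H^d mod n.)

212

H^2 ≡ 410^2 = 168100 ≡ 701
H^4 ≡ 701^2 = 491401 ≡ 169
H^8 ≡ 169^2 = 28561 ≡ 52
H^16 ≡ 52^2 = 2704 ≡ 511
H^32 ≡ 511^2 = 261121 ≡ 154
H^64 ≡ 154^2 = 23716 ≡ 324
H^128 ≡ 324^2 = 104976 ≡ 443
H^256 ≡ 443^2 = 196249 ≡ 341
403 = 256 + 128 + 16 + 2 + 1, so H^403 ≡ 341·443·511·701·410 ≡ 212 (mod 731)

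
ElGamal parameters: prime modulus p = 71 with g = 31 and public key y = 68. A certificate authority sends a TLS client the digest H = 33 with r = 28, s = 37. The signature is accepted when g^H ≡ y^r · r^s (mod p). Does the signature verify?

Left side g^H mod p:
31^2 = 961 ≡ 38
31^4 ≡ 38^2 = 1444 ≡ 24
31^8 ≡ 24^2 = 576 ≡ 8
31^16 ≡ 8^2 = 64
31^32 ≡ 64^2 = 4096 ≡ 49
33 = 32 + 1, so 31^33 ≡ 49·31 ≡ 28 (mod 71)
Right side y^r · r^s mod p:
68^2 = 4624 ≡ 9
68^4 ≡ 9^2 = 81 ≡ 10
68^8 ≡ 10^2 = 100 ≡ 29
68^16 ≡ 29^2 = 841 ≡ 60
28 = 16 + 8 + 4, so 68^28 ≡ 60·29·10 ≡ 5 (mod 71)
28^2 = 784 ≡ 3
28^4 ≡ 3^2 = 9
28^8 ≡ 9^2 = 81 ≡ 10
28^16 ≡ 10^2 = 100 ≡ 29
28^32 ≡ 29^2 = 841 ≡ 60
37 = 32 + 4 + 1, so 28^37 ≡ 60·9·28 ≡ 68 (mod 71)
5·68 = 340 ≡ 56 (mod 71)
28 ≠ 56, so verification fails.

does not verify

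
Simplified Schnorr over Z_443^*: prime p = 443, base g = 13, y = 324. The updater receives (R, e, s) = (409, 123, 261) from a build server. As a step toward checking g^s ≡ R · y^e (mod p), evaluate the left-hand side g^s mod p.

324

13^2 = 169
13^4 ≡ 169^2 = 28561 ≡ 209
13^8 ≡ 209^2 = 43681 ≡ 267
13^16 ≡ 267^2 = 71289 ≡ 409
13^32 ≡ 409^2 = 167281 ≡ 270
13^64 ≡ 270^2 = 72900 ≡ 248
13^128 ≡ 248^2 = 61504 ≡ 370
13^256 ≡ 370^2 = 136900 ≡ 13
261 = 256 + 4 + 1, so 13^261 ≡ 13·209·13 ≡ 324 (mod 443)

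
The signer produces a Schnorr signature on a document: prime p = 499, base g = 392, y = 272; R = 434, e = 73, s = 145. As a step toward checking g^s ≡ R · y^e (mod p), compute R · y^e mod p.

264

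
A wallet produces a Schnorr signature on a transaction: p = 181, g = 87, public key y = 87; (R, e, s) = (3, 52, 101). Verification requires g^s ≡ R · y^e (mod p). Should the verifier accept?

g^s mod p:
Squares mod 181: 87^1≡87, 87^2≡148, 87^4≡3, 87^8≡9, 87^16≡81, 87^32≡45, 87^64≡34
101 = 64 + 32 + 4 + 1, so 87^101 ≡ 34·45·3·87 ≡ 44 (mod 181)
R · y^e mod p:
Squares mod 181: 87^1≡87, 87^2≡148, 87^4≡3, 87^8≡9, 87^16≡81, 87^32≡45
52 = 32 + 16 + 4, so 87^52 ≡ 45·81·3 ≡ 75 (mod 181)
3·75 = 225 ≡ 44 (mod 181)
44 ≡ 44 (mod 181); signature holds.

accept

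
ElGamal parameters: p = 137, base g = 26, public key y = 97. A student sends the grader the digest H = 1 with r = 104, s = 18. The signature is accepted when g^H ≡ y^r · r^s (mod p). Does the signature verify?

does not verify

Left side g^H mod p:
26^1 mod 137 = 26
Right side y^r · r^s mod p:
97^104 mod 137 = 16
104^18 mod 137 = 17
16·17 = 272 ≡ 135 (mod 137)
26 ≠ 135, so verification fails.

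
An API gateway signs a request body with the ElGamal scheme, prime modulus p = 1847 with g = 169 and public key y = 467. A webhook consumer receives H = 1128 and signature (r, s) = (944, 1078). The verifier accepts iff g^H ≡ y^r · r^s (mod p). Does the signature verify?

Left side g^H mod p:
Squares mod 1847: 169^1≡169, 169^2≡856, 169^4≡1324, 169^8≡173, 169^16≡377, 169^32≡1757, 169^64≡712, 169^128≡866, 169^256≡74, 169^512≡1782, 169^1024≡531
1128 = 1024 + 64 + 32 + 8, so 169^1128 ≡ 531·712·1757·173 ≡ 48 (mod 1847)
Right side y^r · r^s mod p:
Squares mod 1847: 467^1≡467, 467^2≡143, 467^4≡132, 467^8≡801, 467^16≡692, 467^32≡491, 467^64≡971, 467^128≡871, 467^256≡1371, 467^512≡1242
944 = 512 + 256 + 128 + 32 + 16, so 467^944 ≡ 1242·1371·871·491·692 ≡ 1183 (mod 1847)
Squares mod 1847: 944^1≡944, 944^2≡882, 944^4≡337, 944^8≡902, 944^16≡924, 944^32≡462, 944^64≡1039, 944^128≡873, 944^256≡1165, 944^512≡1527, 944^1024≡815
1078 = 1024 + 32 + 16 + 4 + 2, so 944^1078 ≡ 815·462·924·337·882 ≡ 534 (mod 1847)
1183·534 = 631722 ≡ 48 (mod 1847)
48 ≡ 48 (mod 1847), so the signature is genuine.

verifies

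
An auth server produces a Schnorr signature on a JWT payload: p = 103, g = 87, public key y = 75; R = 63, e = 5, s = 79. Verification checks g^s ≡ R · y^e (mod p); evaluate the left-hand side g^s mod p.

87^2 = 7569 ≡ 50
87^4 ≡ 50^2 = 2500 ≡ 28
87^8 ≡ 28^2 = 784 ≡ 63
87^16 ≡ 63^2 = 3969 ≡ 55
87^32 ≡ 55^2 = 3025 ≡ 38
87^64 ≡ 38^2 = 1444 ≡ 2
79 = 64 + 8 + 4 + 2 + 1, so 87^79 ≡ 2·63·28·50·87 ≡ 6 (mod 103)

6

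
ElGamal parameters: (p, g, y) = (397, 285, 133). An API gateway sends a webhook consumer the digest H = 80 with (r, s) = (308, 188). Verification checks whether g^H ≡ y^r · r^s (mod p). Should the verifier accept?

Left side g^H mod p:
285^80 mod 397 = 319
Right side y^r · r^s mod p:
133^308 mod 397 = 14
308^188 mod 397 = 278
14·278 = 3892 ≡ 319 (mod 397)
319 ≡ 319 (mod 397), so the signature is genuine.

accept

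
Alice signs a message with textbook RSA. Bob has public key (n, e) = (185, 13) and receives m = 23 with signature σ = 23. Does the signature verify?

verifies

σ^2 ≡ 23^2 = 529 ≡ 159
σ^4 ≡ 159^2 = 25281 ≡ 121
σ^8 ≡ 121^2 = 14641 ≡ 26
13 = 8 + 4 + 1, so σ^13 ≡ 26·121·23 ≡ 23 (mod 185)
Since 23 equals the digest 23, verification succeeds.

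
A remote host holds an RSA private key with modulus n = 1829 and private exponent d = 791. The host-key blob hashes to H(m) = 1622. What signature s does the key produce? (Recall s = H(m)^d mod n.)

Squares mod 1829: (H(m))^1≡1622, (H(m))^2≡782, (H(m))^4≡638, (H(m))^8≡1006, (H(m))^16≡599, (H(m))^32≡317, (H(m))^64≡1723, (H(m))^128≡262, (H(m))^256≡971, (H(m))^512≡906
791 = 512 + 256 + 16 + 4 + 2 + 1, so (H(m))^791 ≡ 906·971·599·638·782·1622 ≡ 298 (mod 1829)

298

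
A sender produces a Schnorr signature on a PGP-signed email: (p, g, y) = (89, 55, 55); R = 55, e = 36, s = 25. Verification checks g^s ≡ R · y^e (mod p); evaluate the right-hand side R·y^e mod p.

55

Squares mod 89: 55^1≡55, 55^2≡88, 55^4≡1, 55^8≡1, 55^16≡1, 55^32≡1
36 = 32 + 4, so 55^36 ≡ 1·1 ≡ 1 (mod 89)
R · y^e ≡ 55·1 = 55 ≡ 55 (mod 89)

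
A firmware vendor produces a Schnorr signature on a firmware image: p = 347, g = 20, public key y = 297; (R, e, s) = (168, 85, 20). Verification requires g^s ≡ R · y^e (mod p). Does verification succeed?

passes

g^s mod p:
20^2 = 400 ≡ 53
20^4 ≡ 53^2 = 2809 ≡ 33
20^8 ≡ 33^2 = 1089 ≡ 48
20^16 ≡ 48^2 = 2304 ≡ 222
20 = 16 + 4, so 20^20 ≡ 222·33 ≡ 39 (mod 347)
R · y^e mod p:
297^2 = 88209 ≡ 71
297^4 ≡ 71^2 = 5041 ≡ 183
297^8 ≡ 183^2 = 33489 ≡ 177
297^16 ≡ 177^2 = 31329 ≡ 99
297^32 ≡ 99^2 = 9801 ≡ 85
297^64 ≡ 85^2 = 7225 ≡ 285
85 = 64 + 16 + 4 + 1, so 297^85 ≡ 285·99·183·297 ≡ 56 (mod 347)
168·56 = 9408 ≡ 39 (mod 347)
39 ≡ 39 (mod 347); signature holds.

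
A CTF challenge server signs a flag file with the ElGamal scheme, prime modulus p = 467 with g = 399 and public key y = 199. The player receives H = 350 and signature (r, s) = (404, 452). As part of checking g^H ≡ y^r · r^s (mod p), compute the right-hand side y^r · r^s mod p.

423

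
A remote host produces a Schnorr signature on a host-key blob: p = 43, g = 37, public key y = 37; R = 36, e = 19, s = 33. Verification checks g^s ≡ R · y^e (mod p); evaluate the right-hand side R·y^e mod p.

37^2 = 1369 ≡ 36
37^4 ≡ 36^2 = 1296 ≡ 6
37^8 ≡ 6^2 = 36
37^16 ≡ 36^2 = 1296 ≡ 6
19 = 16 + 2 + 1, so 37^19 ≡ 6·36·37 ≡ 37 (mod 43)
R · y^e ≡ 36·37 = 1332 ≡ 42 (mod 43)

42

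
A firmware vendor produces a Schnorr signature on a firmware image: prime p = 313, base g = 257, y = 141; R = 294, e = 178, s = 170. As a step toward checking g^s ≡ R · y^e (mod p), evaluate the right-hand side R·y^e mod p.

199

141^2 = 19881 ≡ 162
141^4 ≡ 162^2 = 26244 ≡ 265
141^8 ≡ 265^2 = 70225 ≡ 113
141^16 ≡ 113^2 = 12769 ≡ 249
141^32 ≡ 249^2 = 62001 ≡ 27
141^64 ≡ 27^2 = 729 ≡ 103
141^128 ≡ 103^2 = 10609 ≡ 280
178 = 128 + 32 + 16 + 2, so 141^178 ≡ 280·27·249·162 ≡ 6 (mod 313)
R · y^e ≡ 294·6 = 1764 ≡ 199 (mod 313)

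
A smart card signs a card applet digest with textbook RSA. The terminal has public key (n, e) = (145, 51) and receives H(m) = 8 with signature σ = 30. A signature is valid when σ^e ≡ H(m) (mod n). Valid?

no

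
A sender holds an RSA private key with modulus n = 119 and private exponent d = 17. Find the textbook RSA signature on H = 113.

113

H^2 ≡ 113^2 = 12769 ≡ 36
H^4 ≡ 36^2 = 1296 ≡ 106
H^8 ≡ 106^2 = 11236 ≡ 50
H^16 ≡ 50^2 = 2500 ≡ 1
17 = 16 + 1, so H^17 ≡ 1·113 ≡ 113 (mod 119)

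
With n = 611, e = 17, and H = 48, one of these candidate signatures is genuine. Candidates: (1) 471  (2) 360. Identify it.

1

Candidate 1: 471^2 = 221841 ≡ 48; 471^4 ≡ 48^2 = 2304 ≡ 471; 471^8 ≡ 471^2 = 221841 ≡ 48; 471^16 ≡ 48^2 = 2304 ≡ 471; 17 = 16 + 1, so 471^17 ≡ 471·471 ≡ 48 (mod 611)
  → matches H = 48
Candidate 2: 360^2 = 129600 ≡ 68; 360^4 ≡ 68^2 = 4624 ≡ 347; 360^8 ≡ 347^2 = 120409 ≡ 42; 360^16 ≡ 42^2 = 1764 ≡ 542; 17 = 16 + 1, so 360^17 ≡ 542·360 ≡ 211 (mod 611)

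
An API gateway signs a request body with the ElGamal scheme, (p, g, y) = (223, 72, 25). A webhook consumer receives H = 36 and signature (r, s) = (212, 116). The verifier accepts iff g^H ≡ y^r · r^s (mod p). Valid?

yes

Left side g^H mod p:
72^2 = 5184 ≡ 55
72^4 ≡ 55^2 = 3025 ≡ 126
72^8 ≡ 126^2 = 15876 ≡ 43
72^16 ≡ 43^2 = 1849 ≡ 65
72^32 ≡ 65^2 = 4225 ≡ 211
36 = 32 + 4, so 72^36 ≡ 211·126 ≡ 49 (mod 223)
Right side y^r · r^s mod p:
25^2 = 625 ≡ 179
25^4 ≡ 179^2 = 32041 ≡ 152
25^8 ≡ 152^2 = 23104 ≡ 135
25^16 ≡ 135^2 = 18225 ≡ 162
25^32 ≡ 162^2 = 26244 ≡ 153
25^64 ≡ 153^2 = 23409 ≡ 217
25^128 ≡ 217^2 = 47089 ≡ 36
212 = 128 + 64 + 16 + 4, so 25^212 ≡ 36·217·162·152 ≡ 212 (mod 223)
212^2 = 44944 ≡ 121
212^4 ≡ 121^2 = 14641 ≡ 146
212^8 ≡ 146^2 = 21316 ≡ 131
212^16 ≡ 131^2 = 17161 ≡ 213
212^32 ≡ 213^2 = 45369 ≡ 100
212^64 ≡ 100^2 = 10000 ≡ 188
116 = 64 + 32 + 16 + 4, so 212^116 ≡ 188·100·213·146 ≡ 178 (mod 223)
212·178 = 37736 ≡ 49 (mod 223)
49 ≡ 49 (mod 223), so the signature is genuine.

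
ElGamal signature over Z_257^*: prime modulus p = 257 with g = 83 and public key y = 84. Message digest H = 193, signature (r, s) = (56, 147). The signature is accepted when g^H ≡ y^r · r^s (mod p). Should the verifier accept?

accept

Left side g^H mod p:
Squares mod 257: 83^1≡83, 83^2≡207, 83^4≡187, 83^8≡17, 83^16≡32, 83^32≡253, 83^64≡16, 83^128≡256
193 = 128 + 64 + 1, so 83^193 ≡ 256·16·83 ≡ 214 (mod 257)
Right side y^r · r^s mod p:
Squares mod 257: 84^1≡84, 84^2≡117, 84^4≡68, 84^8≡255, 84^16≡4, 84^32≡16
56 = 32 + 16 + 8, so 84^56 ≡ 16·4·255 ≡ 129 (mod 257)
Squares mod 257: 56^1≡56, 56^2≡52, 56^4≡134, 56^8≡223, 56^16≡128, 56^32≡193, 56^64≡241, 56^128≡256
147 = 128 + 16 + 2 + 1, so 56^147 ≡ 256·128·52·56 ≡ 171 (mod 257)
129·171 = 22059 ≡ 214 (mod 257)
214 ≡ 214 (mod 257), so the signature is genuine.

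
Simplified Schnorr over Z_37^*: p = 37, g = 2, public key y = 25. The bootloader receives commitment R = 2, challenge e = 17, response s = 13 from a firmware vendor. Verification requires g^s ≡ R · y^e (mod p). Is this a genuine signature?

forged

g^s mod p:
2^2 = 4
2^4 ≡ 4^2 = 16
2^8 ≡ 16^2 = 256 ≡ 34
13 = 8 + 4 + 1, so 2^13 ≡ 34·16·2 ≡ 15 (mod 37)
R · y^e mod p:
25^2 = 625 ≡ 33
25^4 ≡ 33^2 = 1089 ≡ 16
25^8 ≡ 16^2 = 256 ≡ 34
25^16 ≡ 34^2 = 1156 ≡ 9
17 = 16 + 1, so 25^17 ≡ 9·25 ≡ 3 (mod 37)
2·3 = 6 ≡ 6 (mod 37)
15 ≠ 6; the check fails.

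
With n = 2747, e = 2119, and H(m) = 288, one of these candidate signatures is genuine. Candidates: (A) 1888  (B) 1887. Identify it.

Candidate A: Squares mod 2747: 1888^1≡1888, 1888^2≡1685, 1888^4≡1574, 1888^8≡2429, 1888^16≡2232, 1888^32≡1513, 1888^64≡918, 1888^128≡2142, 1888^256≡674, 1888^512≡1021, 1888^1024≡1328, 1888^2048≡10; 2119 = 2048 + 64 + 4 + 2 + 1, so 1888^2119 ≡ 10·918·1574·1685·1888 ≡ 677 (mod 2747)
Candidate B: Squares mod 2747: 1887^1≡1887, 1887^2≡657, 1887^4≡370, 1887^8≡2297, 1887^16≡1969, 1887^32≡944, 1887^64≡1108, 1887^128≡2502, 1887^256≡2338, 1887^512≡2461, 1887^1024≡2133, 1887^2048≡657; 2119 = 2048 + 64 + 4 + 2 + 1, so 1887^2119 ≡ 657·1108·370·657·1887 ≡ 288 (mod 2747)
  → matches H(m) = 288

B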